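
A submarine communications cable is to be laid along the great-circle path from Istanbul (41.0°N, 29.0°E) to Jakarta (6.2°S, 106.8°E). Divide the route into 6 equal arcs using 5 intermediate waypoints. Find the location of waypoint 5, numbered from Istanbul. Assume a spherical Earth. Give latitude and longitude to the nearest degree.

≈ 3°N, 96°E

Write both endpoints as unit vectors p₁, p₂ with components (cos φ cos λ, cos φ sin λ, sin φ).
The central angle between the endpoints is δ = arccos(p₁·p₂) ≈ 1.483 rad (85.0°).
Interpolate at f = 5/6 with slerp weights a = sin((1−f)δ)/sin δ ≈ 0.246, b = sin(fδ)/sin δ ≈ 0.948.
p = a·p₁ + b·p₂ ≈ (-0.110, 0.992, 0.059); φ = arcsin(p_z) ≈ 3.37°, λ = atan2(p_y, p_x) ≈ 96.34°.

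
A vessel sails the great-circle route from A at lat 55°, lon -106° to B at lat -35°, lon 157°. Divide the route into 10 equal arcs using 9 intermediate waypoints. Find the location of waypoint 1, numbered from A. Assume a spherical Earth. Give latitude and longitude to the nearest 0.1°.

≈ lat 50.0°, lon -124.3°

Write both endpoints as unit vectors p₁, p₂ with components (cos φ cos λ, cos φ sin λ, sin φ).
The central angle between the endpoints is δ = arccos(p₁·p₂) ≈ 2.126 rad (121.8°).
Interpolate at f = 1/10 with slerp weights a = sin((1−f)δ)/sin δ ≈ 1.108, b = sin(fδ)/sin δ ≈ 0.248.
p = a·p₁ + b·p₂ ≈ (-0.362, -0.532, 0.766); φ = arcsin(p_z) ≈ 49.95°, λ = atan2(p_y, p_x) ≈ -124.29°.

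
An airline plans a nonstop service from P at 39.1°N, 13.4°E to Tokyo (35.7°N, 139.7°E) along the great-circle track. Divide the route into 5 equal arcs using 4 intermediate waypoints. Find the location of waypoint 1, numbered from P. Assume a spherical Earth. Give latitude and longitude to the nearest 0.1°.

Write both endpoints as unit vectors p₁, p₂ with components (cos φ cos λ, cos φ sin λ, sin φ).
The central angle between the endpoints is δ = arccos(p₁·p₂) ≈ 1.576 rad (90.3°).
Interpolate at f = 1/5 with slerp weights a = sin((1−f)δ)/sin δ ≈ 0.952, b = sin(fδ)/sin δ ≈ 0.310.
p = a·p₁ + b·p₂ ≈ (0.527, 0.334, 0.781); φ = arcsin(p_z) ≈ 51.40°, λ = atan2(p_y, p_x) ≈ 32.38°.

≈ 51.4°N, 32.4°E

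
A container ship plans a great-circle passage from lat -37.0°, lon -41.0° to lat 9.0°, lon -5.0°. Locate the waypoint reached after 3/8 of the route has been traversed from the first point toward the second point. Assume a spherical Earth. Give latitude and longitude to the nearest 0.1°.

≈ lat -20.5°, lon -25.4°

Convert each endpoint to a unit vector on the sphere (x = cos φ cos λ, y = cos φ sin λ, z = sin φ).
The central angle between the endpoints is δ = arccos(p₁·p₂) ≈ 0.996 rad (57.0°).
Interpolate at f = 3/8 with slerp weights a = sin((1−f)δ)/sin δ ≈ 0.695, b = sin(fδ)/sin δ ≈ 0.435.
p = a·p₁ + b·p₂ ≈ (0.846, -0.401, -0.350); φ = arcsin(p_z) ≈ -20.49°, λ = atan2(p_y, p_x) ≈ -25.37°.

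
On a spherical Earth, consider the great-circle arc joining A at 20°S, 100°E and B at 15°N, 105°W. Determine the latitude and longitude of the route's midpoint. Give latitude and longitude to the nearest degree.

From cos δ = sin φ₁ sin φ₂ + cos φ₁ cos φ₂ cos Δλ, the central angle is δ ≈ 2.717 rad (155.7°).
Interpolate at f = 1/2 with slerp weights a = sin((1−f)δ)/sin δ ≈ 2.372, b = sin(fδ)/sin δ ≈ 2.372.
p = a·p₁ + b·p₂ ≈ (-0.980, -0.018, -0.197); φ = arcsin(p_z) ≈ -11.38°, λ = atan2(p_y, p_x) ≈ -178.95°.

≈ 11°S, 179°W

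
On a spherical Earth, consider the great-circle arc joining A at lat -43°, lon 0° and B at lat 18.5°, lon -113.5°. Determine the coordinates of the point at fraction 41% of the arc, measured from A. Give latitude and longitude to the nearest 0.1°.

≈ lat -27.6°, lon -58.4°

From cos δ = sin φ₁ sin φ₂ + cos φ₁ cos φ₂ cos Δλ, the central angle is δ ≈ 2.086 rad (119.5°).
Interpolate at f = 0.41 with slerp weights a = sin((1−f)δ)/sin δ ≈ 1.084, b = sin(fδ)/sin δ ≈ 0.868.
p = a·p₁ + b·p₂ ≈ (0.464, -0.754, -0.464); φ = arcsin(p_z) ≈ -27.63°, λ = atan2(p_y, p_x) ≈ -58.38°.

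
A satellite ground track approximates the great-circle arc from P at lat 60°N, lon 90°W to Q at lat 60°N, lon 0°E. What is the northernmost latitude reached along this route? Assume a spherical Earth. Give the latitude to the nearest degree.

≈ 68°N

The great circle lies in the plane with unit normal n̂ = (p₁ × p₂)/|p₁ × p₂|.
Here n̂_z ≈ +0.378; the vertex latitude is φ_max = arccos|n̂_z| ≈ 67.8°.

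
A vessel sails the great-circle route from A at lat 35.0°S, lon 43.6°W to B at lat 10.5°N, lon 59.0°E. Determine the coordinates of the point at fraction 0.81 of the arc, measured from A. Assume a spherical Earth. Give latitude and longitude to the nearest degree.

Write both endpoints as unit vectors p₁, p₂ with components (cos φ cos λ, cos φ sin λ, sin φ).
The central angle between the endpoints is δ = arccos(p₁·p₂) ≈ 1.855 rad (106.3°).
Interpolate at f = 0.81 with slerp weights a = sin((1−f)δ)/sin δ ≈ 0.360, b = sin(fδ)/sin δ ≈ 1.039.
p = a·p₁ + b·p₂ ≈ (0.740, 0.673, -0.017); φ = arcsin(p_z) ≈ -0.97°, λ = atan2(p_y, p_x) ≈ 42.29°.

≈ lat 1°S, lon 42°E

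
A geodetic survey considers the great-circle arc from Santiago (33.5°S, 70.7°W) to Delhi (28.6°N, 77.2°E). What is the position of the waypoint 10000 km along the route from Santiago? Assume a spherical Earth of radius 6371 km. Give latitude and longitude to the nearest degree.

From cos δ = sin φ₁ sin φ₂ + cos φ₁ cos φ₂ cos Δλ, the central angle is δ ≈ 2.656 rad (152.2°). The total great-circle distance is δ·R ≈ 2.656 × 6371 ≈ 16922 km, so the target fraction is f = 10000/16922 ≈ 0.591.
Interpolate at f ≈ 0.591 with slerp weights a = sin((1−f)δ)/sin δ ≈ 1.896, b = sin(fδ)/sin δ ≈ 2.143.
p = a·p₁ + b·p₂ ≈ (0.939, 0.342, -0.021); φ = arcsin(p_z) ≈ -1.20°, λ = atan2(p_y, p_x) ≈ 20.01°.

≈ 1°S, 20°E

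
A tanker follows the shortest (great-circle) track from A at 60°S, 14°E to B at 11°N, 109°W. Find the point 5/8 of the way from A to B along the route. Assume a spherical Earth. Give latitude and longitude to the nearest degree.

The haversine formula gives a central angle δ ≈ 2.018 rad (115.6°) between the endpoints.
Interpolate at f = 5/8 with slerp weights a = sin((1−f)δ)/sin δ ≈ 0.762, b = sin(fδ)/sin δ ≈ 1.056.
p = a·p₁ + b·p₂ ≈ (0.032, -0.888, -0.458); φ = arcsin(p_z) ≈ -27.25°, λ = atan2(p_y, p_x) ≈ -87.95°.

≈ 27°S, 88°W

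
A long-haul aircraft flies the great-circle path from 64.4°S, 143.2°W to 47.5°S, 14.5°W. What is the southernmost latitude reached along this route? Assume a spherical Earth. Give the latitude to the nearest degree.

The great circle lies in the plane with unit normal n̂ = (p₁ × p₂)/|p₁ × p₂|.
Here n̂_z ≈ +0.260; the vertex latitude is φ_max = arccos|n̂_z| ≈ 74.9°.

≈ 75°S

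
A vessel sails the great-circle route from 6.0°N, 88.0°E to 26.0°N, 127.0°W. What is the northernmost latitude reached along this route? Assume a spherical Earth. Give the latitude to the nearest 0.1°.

≈ 45.2°N

The great circle lies in the plane with unit normal n̂ = (p₁ × p₂)/|p₁ × p₂|.
Here n̂_z ≈ +0.705; the vertex latitude is φ_max = arccos|n̂_z| ≈ 45.2°.
Check via Clairaut: cos φ_max = |cos φ₁| · sin C = cos(6.0°)·sin(45.1°) ≈ 0.705, again giving ≈ 45.2°.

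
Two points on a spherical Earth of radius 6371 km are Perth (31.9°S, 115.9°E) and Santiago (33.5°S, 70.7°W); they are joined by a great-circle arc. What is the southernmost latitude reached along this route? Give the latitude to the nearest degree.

The great circle lies in the plane with unit normal n̂ = (p₁ × p₂)/|p₁ × p₂|.
Here n̂_z ≈ +0.089; the vertex latitude is φ_max = arccos|n̂_z| ≈ 84.9°.
Check via Clairaut: cos φ_max = |cos φ₁| · sin C = cos(31.9°)·sin(174.0°) ≈ 0.089, again giving ≈ 84.9°.

≈ 85°S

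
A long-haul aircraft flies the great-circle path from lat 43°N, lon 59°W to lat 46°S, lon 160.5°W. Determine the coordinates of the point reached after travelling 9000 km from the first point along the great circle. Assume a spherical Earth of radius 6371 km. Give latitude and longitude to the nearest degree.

Convert each endpoint to a unit vector on the sphere (x = cos φ cos λ, y = cos φ sin λ, z = sin φ).
The central angle between the endpoints is δ = arccos(p₁·p₂) ≈ 2.204 rad (126.3°). The total great-circle distance is δ·R ≈ 2.204 × 6371 ≈ 14043 km, so the target fraction is f = 9000/14043 ≈ 0.641.
Interpolate at f ≈ 0.641 with slerp weights a = sin((1−f)δ)/sin δ ≈ 0.883, b = sin(fδ)/sin δ ≈ 1.225.
p = a·p₁ + b·p₂ ≈ (-0.470, -0.837, -0.279); φ = arcsin(p_z) ≈ -16.22°, λ = atan2(p_y, p_x) ≈ -119.29°.

≈ lat 16°S, lon 119°W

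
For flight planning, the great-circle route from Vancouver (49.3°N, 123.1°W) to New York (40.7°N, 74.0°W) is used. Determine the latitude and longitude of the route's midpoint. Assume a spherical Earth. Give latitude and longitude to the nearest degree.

≈ 48°N, 97°W

Write both endpoints as unit vectors p₁, p₂ with components (cos φ cos λ, cos φ sin λ, sin φ).
The central angle between the endpoints is δ = arccos(p₁·p₂) ≈ 0.613 rad (35.1°).
Interpolate at f = 1/2 with slerp weights a = sin((1−f)δ)/sin δ ≈ 0.524, b = sin(fδ)/sin δ ≈ 0.524.
p = a·p₁ + b·p₂ ≈ (-0.077, -0.669, 0.740); φ = arcsin(p_z) ≈ 47.69°, λ = atan2(p_y, p_x) ≈ -96.58°.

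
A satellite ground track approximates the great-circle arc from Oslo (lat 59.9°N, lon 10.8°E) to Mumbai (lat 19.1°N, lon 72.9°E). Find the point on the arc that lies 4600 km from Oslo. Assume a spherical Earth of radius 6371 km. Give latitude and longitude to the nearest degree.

≈ lat 34°N, lon 62°E

Convert each endpoint to a unit vector on the sphere (x = cos φ cos λ, y = cos φ sin λ, z = sin φ).
The central angle between the endpoints is δ = arccos(p₁·p₂) ≈ 1.042 rad (59.7°). The total great-circle distance is δ·R ≈ 1.042 × 6371 ≈ 6636 km, so the target fraction is f = 4600/6636 ≈ 0.693.
Interpolate at f ≈ 0.693 with slerp weights a = sin((1−f)δ)/sin δ ≈ 0.364, b = sin(fδ)/sin δ ≈ 0.766.
p = a·p₁ + b·p₂ ≈ (0.392, 0.726, 0.565); φ = arcsin(p_z) ≈ 34.43°, λ = atan2(p_y, p_x) ≈ 61.62°.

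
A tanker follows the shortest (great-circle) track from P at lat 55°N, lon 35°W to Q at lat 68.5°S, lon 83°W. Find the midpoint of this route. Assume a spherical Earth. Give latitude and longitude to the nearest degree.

Convert each endpoint to a unit vector on the sphere (x = cos φ cos λ, y = cos φ sin λ, z = sin φ).
The central angle between the endpoints is δ = arccos(p₁·p₂) ≈ 2.241 rad (128.4°).
Interpolate at f = 1/2 with slerp weights a = sin((1−f)δ)/sin δ ≈ 1.149, b = sin(fδ)/sin δ ≈ 1.149.
p = a·p₁ + b·p₂ ≈ (0.591, -0.796, -0.128); φ = arcsin(p_z) ≈ -7.35°, λ = atan2(p_y, p_x) ≈ -53.40°.

≈ lat 7°S, lon 53°W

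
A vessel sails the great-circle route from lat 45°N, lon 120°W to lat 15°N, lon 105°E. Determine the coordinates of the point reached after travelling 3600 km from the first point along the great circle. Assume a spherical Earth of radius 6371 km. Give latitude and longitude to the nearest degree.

≈ lat 59°N, lon 169°W

Convert each endpoint to a unit vector on the sphere (x = cos φ cos λ, y = cos φ sin λ, z = sin φ).
The central angle between the endpoints is δ = arccos(p₁·p₂) ≈ 1.875 rad (107.5°). The total great-circle distance is δ·R ≈ 1.875 × 6371 ≈ 11948 km, so the target fraction is f = 3600/11948 ≈ 0.301.
Interpolate at f ≈ 0.301 with slerp weights a = sin((1−f)δ)/sin δ ≈ 1.013, b = sin(fδ)/sin δ ≈ 0.561.
p = a·p₁ + b·p₂ ≈ (-0.498, -0.097, 0.862); φ = arcsin(p_z) ≈ 59.49°, λ = atan2(p_y, p_x) ≈ -169.03°.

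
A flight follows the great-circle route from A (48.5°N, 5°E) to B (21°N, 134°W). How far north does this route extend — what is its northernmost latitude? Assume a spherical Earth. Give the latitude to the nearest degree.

The great circle lies in the plane with unit normal n̂ = (p₁ × p₂)/|p₁ × p₂|.
Here n̂_z ≈ -0.414; the vertex latitude is φ_max = arccos|n̂_z| ≈ 65.5°.
Check via Clairaut: cos φ_max = |cos φ₁| · sin C = cos(48.5°)·sin(38.7°) ≈ 0.414, again giving ≈ 65.5°.

≈ 66°N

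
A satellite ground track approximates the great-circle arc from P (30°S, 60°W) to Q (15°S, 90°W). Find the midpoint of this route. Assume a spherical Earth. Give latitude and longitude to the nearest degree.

≈ (23°S, 76°W)

Write both endpoints as unit vectors p₁, p₂ with components (cos φ cos λ, cos φ sin λ, sin φ).
The central angle between the endpoints is δ = arccos(p₁·p₂) ≈ 0.547 rad (31.4°).
Interpolate at f = 1/2 with slerp weights a = sin((1−f)δ)/sin δ ≈ 0.519, b = sin(fδ)/sin δ ≈ 0.519.
p = a·p₁ + b·p₂ ≈ (0.225, -0.891, -0.394); φ = arcsin(p_z) ≈ -23.21°, λ = atan2(p_y, p_x) ≈ -75.84°.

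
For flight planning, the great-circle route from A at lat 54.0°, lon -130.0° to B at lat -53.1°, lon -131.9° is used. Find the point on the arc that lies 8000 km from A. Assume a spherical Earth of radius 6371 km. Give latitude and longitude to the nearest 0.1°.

The haversine formula gives a central angle δ ≈ 1.869 rad (107.1°) between the endpoints. The total great-circle distance is δ·R ≈ 1.869 × 6371 ≈ 11910 km, so the target fraction is f = 8000/11910 ≈ 0.672.
Interpolate at f ≈ 0.672 with slerp weights a = sin((1−f)δ)/sin δ ≈ 0.603, b = sin(fδ)/sin δ ≈ 0.995.
p = a·p₁ + b·p₂ ≈ (-0.627, -0.716, -0.308); φ = arcsin(p_z) ≈ -17.94°, λ = atan2(p_y, p_x) ≈ -131.19°.

≈ lat -17.9°, lon -131.2°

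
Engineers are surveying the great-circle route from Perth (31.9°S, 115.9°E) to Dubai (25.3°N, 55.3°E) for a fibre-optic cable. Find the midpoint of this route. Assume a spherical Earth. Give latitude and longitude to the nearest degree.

Write both endpoints as unit vectors p₁, p₂ with components (cos φ cos λ, cos φ sin λ, sin φ).
The central angle between the endpoints is δ = arccos(p₁·p₂) ≈ 1.419 rad (81.3°).
Interpolate at f = 1/2 with slerp weights a = sin((1−f)δ)/sin δ ≈ 0.659, b = sin(fδ)/sin δ ≈ 0.659.
p = a·p₁ + b·p₂ ≈ (0.095, 0.993, -0.067); φ = arcsin(p_z) ≈ -3.82°, λ = atan2(p_y, p_x) ≈ 84.55°.

≈ 4°S, 85°E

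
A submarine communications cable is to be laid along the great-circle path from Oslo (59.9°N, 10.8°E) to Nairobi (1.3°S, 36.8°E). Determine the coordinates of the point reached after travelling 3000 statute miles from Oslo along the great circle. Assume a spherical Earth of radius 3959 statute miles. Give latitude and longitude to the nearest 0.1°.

≈ 19.1°N, 31.5°E

Write both endpoints as unit vectors p₁, p₂ with components (cos φ cos λ, cos φ sin λ, sin φ).
The central angle between the endpoints is δ = arccos(p₁·p₂) ≈ 1.125 rad (64.5°). The total great-circle distance is δ·R ≈ 1.125 × 3959 ≈ 4455 mi, so the target fraction is f = 3000/4455 ≈ 0.673.
Interpolate at f ≈ 0.673 with slerp weights a = sin((1−f)δ)/sin δ ≈ 0.398, b = sin(fδ)/sin δ ≈ 0.762.
p = a·p₁ + b·p₂ ≈ (0.806, 0.494, 0.327); φ = arcsin(p_z) ≈ 19.09°, λ = atan2(p_y, p_x) ≈ 31.49°.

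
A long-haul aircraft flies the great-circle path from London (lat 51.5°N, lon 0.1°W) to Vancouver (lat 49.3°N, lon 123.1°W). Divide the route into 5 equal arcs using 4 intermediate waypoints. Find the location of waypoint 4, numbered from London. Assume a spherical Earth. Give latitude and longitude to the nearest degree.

≈ lat 60°N, lon 108°W

The haversine formula gives a central angle δ ≈ 1.189 rad (68.1°) between the endpoints.
Interpolate at f = 4/5 with slerp weights a = sin((1−f)δ)/sin δ ≈ 0.254, b = sin(fδ)/sin δ ≈ 0.877.
p = a·p₁ + b·p₂ ≈ (-0.154, -0.480, 0.864); φ = arcsin(p_z) ≈ 59.75°, λ = atan2(p_y, p_x) ≈ -107.85°.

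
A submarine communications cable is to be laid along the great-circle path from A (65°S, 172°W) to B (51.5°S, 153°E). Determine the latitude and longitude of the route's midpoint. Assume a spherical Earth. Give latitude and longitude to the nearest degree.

≈ (59°S, 167°E)

Convert each endpoint to a unit vector on the sphere (x = cos φ cos λ, y = cos φ sin λ, z = sin φ).
The central angle between the endpoints is δ = arccos(p₁·p₂) ≈ 0.390 rad (22.4°).
Interpolate at f = 1/2 with slerp weights a = sin((1−f)δ)/sin δ ≈ 0.510, b = sin(fδ)/sin δ ≈ 0.510.
p = a·p₁ + b·p₂ ≈ (-0.496, 0.114, -0.861); φ = arcsin(p_z) ≈ -59.41°, λ = atan2(p_y, p_x) ≈ 167.05°.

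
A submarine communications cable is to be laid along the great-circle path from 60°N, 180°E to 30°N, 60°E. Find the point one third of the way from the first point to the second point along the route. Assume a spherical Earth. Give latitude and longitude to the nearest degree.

≈ 67°N, 122°E

Write both endpoints as unit vectors p₁, p₂ with components (cos φ cos λ, cos φ sin λ, sin φ).
The central angle between the endpoints is δ = arccos(p₁·p₂) ≈ 1.353 rad (77.5°).
Interpolate at f = 1/3 with slerp weights a = sin((1−f)δ)/sin δ ≈ 0.803, b = sin(fδ)/sin δ ≈ 0.446.
p = a·p₁ + b·p₂ ≈ (-0.208, 0.335, 0.919); φ = arcsin(p_z) ≈ 66.77°, λ = atan2(p_y, p_x) ≈ 121.91°.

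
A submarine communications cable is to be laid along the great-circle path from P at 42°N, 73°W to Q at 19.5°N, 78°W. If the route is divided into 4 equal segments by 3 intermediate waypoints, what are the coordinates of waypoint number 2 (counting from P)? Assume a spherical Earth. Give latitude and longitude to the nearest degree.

Write both endpoints as unit vectors p₁, p₂ with components (cos φ cos λ, cos φ sin λ, sin φ).
The central angle between the endpoints is δ = arccos(p₁·p₂) ≈ 0.400 rad (22.9°).
Interpolate at f = 2/4 with slerp weights a = sin((1−f)δ)/sin δ ≈ 0.510, b = sin(fδ)/sin δ ≈ 0.510.
p = a·p₁ + b·p₂ ≈ (0.211, -0.833, 0.512); φ = arcsin(p_z) ≈ 30.77°, λ = atan2(p_y, p_x) ≈ -75.80°.

≈ 31°N, 76°W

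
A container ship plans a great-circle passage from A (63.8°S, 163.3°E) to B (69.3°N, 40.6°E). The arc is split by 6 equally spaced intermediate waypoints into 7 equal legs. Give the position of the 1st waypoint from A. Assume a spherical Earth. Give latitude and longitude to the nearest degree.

Convert each endpoint to a unit vector on the sphere (x = cos φ cos λ, y = cos φ sin λ, z = sin φ).
The central angle between the endpoints is δ = arccos(p₁·p₂) ≈ 2.748 rad (157.5°).
Interpolate at f = 1/7 with slerp weights a = sin((1−f)δ)/sin δ ≈ 1.846, b = sin(fδ)/sin δ ≈ 0.998.
p = a·p₁ + b·p₂ ≈ (-0.513, 0.464, -0.722); φ = arcsin(p_z) ≈ -46.26°, λ = atan2(p_y, p_x) ≈ 137.86°.

≈ (46°S, 138°E)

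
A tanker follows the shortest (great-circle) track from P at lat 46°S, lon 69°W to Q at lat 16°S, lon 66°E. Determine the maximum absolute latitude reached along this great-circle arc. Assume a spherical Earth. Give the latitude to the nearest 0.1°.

≈ 60.6°S

The great circle lies in the plane with unit normal n̂ = (p₁ × p₂)/|p₁ × p₂|.
Here n̂_z ≈ +0.491; the vertex latitude is φ_max = arccos|n̂_z| ≈ 60.6°.
Check via Clairaut: cos φ_max = |cos φ₁| · sin C = cos(46.0°)·sin(135.0°) ≈ 0.491, again giving ≈ 60.6°.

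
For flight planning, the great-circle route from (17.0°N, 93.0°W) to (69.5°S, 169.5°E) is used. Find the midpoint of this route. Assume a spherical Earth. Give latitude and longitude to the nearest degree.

≈ (33°S, 114°W)

The haversine formula gives a central angle δ ≈ 1.894 rad (108.5°) between the endpoints.
Interpolate at f = 1/2 with slerp weights a = sin((1−f)δ)/sin δ ≈ 0.856, b = sin(fδ)/sin δ ≈ 0.856.
p = a·p₁ + b·p₂ ≈ (-0.338, -0.763, -0.551); φ = arcsin(p_z) ≈ -33.47°, λ = atan2(p_y, p_x) ≈ -113.87°.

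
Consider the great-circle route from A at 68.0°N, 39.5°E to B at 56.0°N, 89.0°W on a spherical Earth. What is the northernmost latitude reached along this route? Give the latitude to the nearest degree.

≈ 78°N

The great circle lies in the plane with unit normal n̂ = (p₁ × p₂)/|p₁ × p₂|.
Here n̂_z ≈ -0.213; the vertex latitude is φ_max = arccos|n̂_z| ≈ 77.7°.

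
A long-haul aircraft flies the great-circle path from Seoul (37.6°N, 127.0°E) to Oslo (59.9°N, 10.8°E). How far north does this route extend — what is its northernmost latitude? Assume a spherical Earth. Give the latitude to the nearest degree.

≈ 68°N

The great circle lies in the plane with unit normal n̂ = (p₁ × p₂)/|p₁ × p₂|.
Here n̂_z ≈ -0.381; the vertex latitude is φ_max = arccos|n̂_z| ≈ 67.6°.
Check via Clairaut: cos φ_max = |cos φ₁| · sin C = cos(37.6°)·sin(28.7°) ≈ 0.381, again giving ≈ 67.6°.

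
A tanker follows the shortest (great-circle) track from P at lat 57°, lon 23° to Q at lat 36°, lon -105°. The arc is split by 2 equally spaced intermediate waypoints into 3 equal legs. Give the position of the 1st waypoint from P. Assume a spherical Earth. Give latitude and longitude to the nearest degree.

Write both endpoints as unit vectors p₁, p₂ with components (cos φ cos λ, cos φ sin λ, sin φ).
The central angle between the endpoints is δ = arccos(p₁·p₂) ≈ 1.347 rad (77.2°).
Interpolate at f = 1/3 with slerp weights a = sin((1−f)δ)/sin δ ≈ 0.802, b = sin(fδ)/sin δ ≈ 0.445.
p = a·p₁ + b·p₂ ≈ (0.309, -0.177, 0.934); φ = arcsin(p_z) ≈ 69.14°, λ = atan2(p_y, p_x) ≈ -29.84°.

≈ lat 69°, lon -30°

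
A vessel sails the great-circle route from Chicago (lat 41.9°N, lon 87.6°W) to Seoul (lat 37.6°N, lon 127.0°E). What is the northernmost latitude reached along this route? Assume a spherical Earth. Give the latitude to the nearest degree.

≈ 70°N

The great circle lies in the plane with unit normal n̂ = (p₁ × p₂)/|p₁ × p₂|.
Here n̂_z ≈ -0.336; the vertex latitude is φ_max = arccos|n̂_z| ≈ 70.4°.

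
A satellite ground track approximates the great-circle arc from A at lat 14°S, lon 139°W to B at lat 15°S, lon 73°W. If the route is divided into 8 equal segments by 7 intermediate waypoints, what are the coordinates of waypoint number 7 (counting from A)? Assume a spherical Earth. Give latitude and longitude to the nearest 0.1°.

Convert each endpoint to a unit vector on the sphere (x = cos φ cos λ, y = cos φ sin λ, z = sin φ).
The central angle between the endpoints is δ = arccos(p₁·p₂) ≈ 1.111 rad (63.7°).
Interpolate at f = 7/8 with slerp weights a = sin((1−f)δ)/sin δ ≈ 0.154, b = sin(fδ)/sin δ ≈ 0.922.
p = a·p₁ + b·p₂ ≈ (0.147, -0.950, -0.276); φ = arcsin(p_z) ≈ -16.02°, λ = atan2(p_y, p_x) ≈ -81.19°.

≈ lat 16.0°S, lon 81.2°W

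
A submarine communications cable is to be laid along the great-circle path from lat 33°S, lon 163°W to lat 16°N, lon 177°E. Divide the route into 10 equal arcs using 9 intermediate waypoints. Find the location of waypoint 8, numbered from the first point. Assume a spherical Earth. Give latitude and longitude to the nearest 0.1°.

≈ lat 6.2°N, lon 179.2°W

The haversine formula gives a central angle δ ≈ 0.918 rad (52.6°) between the endpoints.
Interpolate at f = 8/10 with slerp weights a = sin((1−f)δ)/sin δ ≈ 0.230, b = sin(fδ)/sin δ ≈ 0.844.
p = a·p₁ + b·p₂ ≈ (-0.994, -0.014, 0.107); φ = arcsin(p_z) ≈ 6.16°, λ = atan2(p_y, p_x) ≈ -179.20°.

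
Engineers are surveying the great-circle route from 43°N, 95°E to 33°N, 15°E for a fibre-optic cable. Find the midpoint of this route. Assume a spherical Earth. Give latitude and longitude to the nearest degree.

≈ 46°N, 52°E

Convert each endpoint to a unit vector on the sphere (x = cos φ cos λ, y = cos φ sin λ, z = sin φ).
The central angle between the endpoints is δ = arccos(p₁·p₂) ≈ 1.072 rad (61.4°).
Interpolate at f = 1/2 with slerp weights a = sin((1−f)δ)/sin δ ≈ 0.582, b = sin(fδ)/sin δ ≈ 0.582.
p = a·p₁ + b·p₂ ≈ (0.434, 0.550, 0.713); φ = arcsin(p_z) ≈ 45.52°, λ = atan2(p_y, p_x) ≈ 51.72°.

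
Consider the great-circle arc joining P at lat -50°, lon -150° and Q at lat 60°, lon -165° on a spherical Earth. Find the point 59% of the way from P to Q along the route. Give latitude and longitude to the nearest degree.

Convert each endpoint to a unit vector on the sphere (x = cos φ cos λ, y = cos φ sin λ, z = sin φ).
The central angle between the endpoints is δ = arccos(p₁·p₂) ≈ 1.932 rad (110.7°).
Interpolate at f = 0.59 with slerp weights a = sin((1−f)δ)/sin δ ≈ 0.761, b = sin(fδ)/sin δ ≈ 0.971.
p = a·p₁ + b·p₂ ≈ (-0.892, -0.370, 0.258); φ = arcsin(p_z) ≈ 14.96°, λ = atan2(p_y, p_x) ≈ -157.47°.

≈ lat 15°, lon -157°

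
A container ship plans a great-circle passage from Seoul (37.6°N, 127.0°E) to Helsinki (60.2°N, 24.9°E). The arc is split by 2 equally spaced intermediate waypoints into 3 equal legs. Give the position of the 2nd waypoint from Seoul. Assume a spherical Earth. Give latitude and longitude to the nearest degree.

Write both endpoints as unit vectors p₁, p₂ with components (cos φ cos λ, cos φ sin λ, sin φ).
The central angle between the endpoints is δ = arccos(p₁·p₂) ≈ 1.107 rad (63.5°).
Interpolate at f = 2/3 with slerp weights a = sin((1−f)δ)/sin δ ≈ 0.403, b = sin(fδ)/sin δ ≈ 0.752.
p = a·p₁ + b·p₂ ≈ (0.147, 0.413, 0.899); φ = arcsin(p_z) ≈ 64.02°, λ = atan2(p_y, p_x) ≈ 70.41°.

≈ (64°N, 70°E)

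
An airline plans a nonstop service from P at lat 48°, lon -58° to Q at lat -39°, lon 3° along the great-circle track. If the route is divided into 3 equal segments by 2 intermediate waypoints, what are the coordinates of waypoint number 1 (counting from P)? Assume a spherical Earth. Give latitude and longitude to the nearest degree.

≈ lat 20°, lon -33°

Write both endpoints as unit vectors p₁, p₂ with components (cos φ cos λ, cos φ sin λ, sin φ).
The central angle between the endpoints is δ = arccos(p₁·p₂) ≈ 1.788 rad (102.4°).
Interpolate at f = 1/3 with slerp weights a = sin((1−f)δ)/sin δ ≈ 0.951, b = sin(fδ)/sin δ ≈ 0.575.
p = a·p₁ + b·p₂ ≈ (0.784, -0.517, 0.345); φ = arcsin(p_z) ≈ 20.20°, λ = atan2(p_y, p_x) ≈ -33.40°.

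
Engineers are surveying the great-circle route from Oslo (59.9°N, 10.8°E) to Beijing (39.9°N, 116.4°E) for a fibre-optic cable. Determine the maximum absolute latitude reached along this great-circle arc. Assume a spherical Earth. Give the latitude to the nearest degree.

The great circle lies in the plane with unit normal n̂ = (p₁ × p₂)/|p₁ × p₂|.
Here n̂_z ≈ +0.415; the vertex latitude is φ_max = arccos|n̂_z| ≈ 65.5°.
Check via Clairaut: cos φ_max = |cos φ₁| · sin C = cos(59.9°)·sin(55.9°) ≈ 0.415, again giving ≈ 65.5°.

≈ 65°N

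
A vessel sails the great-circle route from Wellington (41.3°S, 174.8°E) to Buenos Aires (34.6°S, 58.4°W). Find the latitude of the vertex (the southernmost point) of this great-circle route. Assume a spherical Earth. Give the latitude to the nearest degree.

≈ 60°S

The great circle lies in the plane with unit normal n̂ = (p₁ × p₂)/|p₁ × p₂|.
Here n̂_z ≈ +0.495; the vertex latitude is φ_max = arccos|n̂_z| ≈ 60.3°.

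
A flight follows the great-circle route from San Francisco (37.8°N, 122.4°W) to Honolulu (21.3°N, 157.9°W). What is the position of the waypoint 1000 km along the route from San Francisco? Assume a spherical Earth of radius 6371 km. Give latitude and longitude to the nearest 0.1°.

≈ 34.5°N, 132.8°W

From cos δ = sin φ₁ sin φ₂ + cos φ₁ cos φ₂ cos Δλ, the central angle is δ ≈ 0.606 rad (34.7°). The total great-circle distance is δ·R ≈ 0.606 × 6371 ≈ 3860 km, so the target fraction is f = 1000/3860 ≈ 0.259.
Interpolate at f ≈ 0.259 with slerp weights a = sin((1−f)δ)/sin δ ≈ 0.762, b = sin(fδ)/sin δ ≈ 0.274.
p = a·p₁ + b·p₂ ≈ (-0.560, -0.605, 0.567); φ = arcsin(p_z) ≈ 34.53°, λ = atan2(p_y, p_x) ≈ -132.78°.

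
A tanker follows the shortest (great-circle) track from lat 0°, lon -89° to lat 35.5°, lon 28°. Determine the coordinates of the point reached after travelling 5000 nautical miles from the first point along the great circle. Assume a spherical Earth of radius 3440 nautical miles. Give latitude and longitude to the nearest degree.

Write both endpoints as unit vectors p₁, p₂ with components (cos φ cos λ, cos φ sin λ, sin φ).
The central angle between the endpoints is δ = arccos(p₁·p₂) ≈ 1.949 rad (111.7°). The total great-circle distance is δ·R ≈ 1.949 × 3440 ≈ 6706 nmi, so the target fraction is f = 5000/6706 ≈ 0.746.
Interpolate at f ≈ 0.746 with slerp weights a = sin((1−f)δ)/sin δ ≈ 0.512, b = sin(fδ)/sin δ ≈ 1.069.
p = a·p₁ + b·p₂ ≈ (0.777, -0.103, 0.621); φ = arcsin(p_z) ≈ 38.36°, λ = atan2(p_y, p_x) ≈ -7.58°.

≈ lat 38°, lon -8°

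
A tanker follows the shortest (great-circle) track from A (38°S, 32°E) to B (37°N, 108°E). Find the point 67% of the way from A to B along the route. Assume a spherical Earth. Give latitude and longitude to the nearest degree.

The haversine formula gives a central angle δ ≈ 1.791 rad (102.6°) between the endpoints.
Interpolate at f = 0.67 with slerp weights a = sin((1−f)δ)/sin δ ≈ 0.571, b = sin(fδ)/sin δ ≈ 0.955.
p = a·p₁ + b·p₂ ≈ (0.146, 0.964, 0.223); φ = arcsin(p_z) ≈ 12.90°, λ = atan2(p_y, p_x) ≈ 81.39°.

≈ (13°N, 81°E)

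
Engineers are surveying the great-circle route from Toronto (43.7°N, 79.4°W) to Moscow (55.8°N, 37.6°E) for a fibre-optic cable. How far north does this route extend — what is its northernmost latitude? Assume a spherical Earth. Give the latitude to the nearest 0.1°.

The great circle lies in the plane with unit normal n̂ = (p₁ × p₂)/|p₁ × p₂|.
Here n̂_z ≈ +0.393; the vertex latitude is φ_max = arccos|n̂_z| ≈ 66.9°.
Check via Clairaut: cos φ_max = |cos φ₁| · sin C = cos(43.7°)·sin(32.9°) ≈ 0.393, again giving ≈ 66.9°.

≈ 66.9°N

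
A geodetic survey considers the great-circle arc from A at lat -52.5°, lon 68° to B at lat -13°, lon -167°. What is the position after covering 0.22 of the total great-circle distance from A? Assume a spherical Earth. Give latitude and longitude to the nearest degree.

≈ lat -60°, lon 106°

The haversine formula gives a central angle δ ≈ 1.733 rad (99.3°) between the endpoints.
Interpolate at f = 0.22 with slerp weights a = sin((1−f)δ)/sin δ ≈ 0.989, b = sin(fδ)/sin δ ≈ 0.377.
p = a·p₁ + b·p₂ ≈ (-0.132, 0.476, -0.870); φ = arcsin(p_z) ≈ -60.41°, λ = atan2(p_y, p_x) ≈ 105.56°.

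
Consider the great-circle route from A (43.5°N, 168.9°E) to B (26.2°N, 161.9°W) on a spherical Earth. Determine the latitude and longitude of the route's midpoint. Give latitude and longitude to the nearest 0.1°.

≈ (35.7°N, 174.9°W)

Write both endpoints as unit vectors p₁, p₂ with components (cos φ cos λ, cos φ sin λ, sin φ).
The central angle between the endpoints is δ = arccos(p₁·p₂) ≈ 0.511 rad (29.3°).
Interpolate at f = 1/2 with slerp weights a = sin((1−f)δ)/sin δ ≈ 0.517, b = sin(fδ)/sin δ ≈ 0.517.
p = a·p₁ + b·p₂ ≈ (-0.809, -0.072, 0.584); φ = arcsin(p_z) ≈ 35.73°, λ = atan2(p_y, p_x) ≈ -174.92°.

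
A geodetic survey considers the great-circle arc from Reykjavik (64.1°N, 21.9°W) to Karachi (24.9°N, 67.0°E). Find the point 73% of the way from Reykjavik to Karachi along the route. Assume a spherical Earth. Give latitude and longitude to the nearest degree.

≈ 40°N, 56°E

The haversine formula gives a central angle δ ≈ 1.174 rad (67.3°) between the endpoints.
Interpolate at f = 0.73 with slerp weights a = sin((1−f)δ)/sin δ ≈ 0.338, b = sin(fδ)/sin δ ≈ 0.820.
p = a·p₁ + b·p₂ ≈ (0.427, 0.629, 0.649); φ = arcsin(p_z) ≈ 40.47°, λ = atan2(p_y, p_x) ≈ 55.81°.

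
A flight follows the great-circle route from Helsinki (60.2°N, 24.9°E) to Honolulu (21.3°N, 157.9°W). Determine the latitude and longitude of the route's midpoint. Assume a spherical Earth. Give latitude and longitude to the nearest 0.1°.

≈ (70.5°N, 161.1°W)

Write both endpoints as unit vectors p₁, p₂ with components (cos φ cos λ, cos φ sin λ, sin φ).
The central angle between the endpoints is δ = arccos(p₁·p₂) ≈ 1.719 rad (98.5°).
Interpolate at f = 1/2 with slerp weights a = sin((1−f)δ)/sin δ ≈ 0.766, b = sin(fδ)/sin δ ≈ 0.766.
p = a·p₁ + b·p₂ ≈ (-0.316, -0.108, 0.943); φ = arcsin(p_z) ≈ 70.50°, λ = atan2(p_y, p_x) ≈ -161.09°.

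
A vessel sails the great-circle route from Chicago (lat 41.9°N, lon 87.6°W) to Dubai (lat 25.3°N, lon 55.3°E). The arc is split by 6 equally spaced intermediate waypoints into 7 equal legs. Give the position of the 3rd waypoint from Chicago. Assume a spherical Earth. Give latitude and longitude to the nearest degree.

≈ lat 65°N, lon 17°W

The haversine formula gives a central angle δ ≈ 1.825 rad (104.6°) between the endpoints.
Interpolate at f = 3/7 with slerp weights a = sin((1−f)δ)/sin δ ≈ 0.892, b = sin(fδ)/sin δ ≈ 0.728.
p = a·p₁ + b·p₂ ≈ (0.403, -0.122, 0.907); φ = arcsin(p_z) ≈ 65.12°, λ = atan2(p_y, p_x) ≈ -16.92°.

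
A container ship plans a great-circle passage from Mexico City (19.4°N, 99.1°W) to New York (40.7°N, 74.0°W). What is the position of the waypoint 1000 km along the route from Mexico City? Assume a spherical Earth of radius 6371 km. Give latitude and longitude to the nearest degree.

The haversine formula gives a central angle δ ≈ 0.527 rad (30.2°) between the endpoints. The total great-circle distance is δ·R ≈ 0.527 × 6371 ≈ 3359 km, so the target fraction is f = 1000/3359 ≈ 0.298.
Interpolate at f ≈ 0.298 with slerp weights a = sin((1−f)δ)/sin δ ≈ 0.719, b = sin(fδ)/sin δ ≈ 0.311.
p = a·p₁ + b·p₂ ≈ (-0.042, -0.896, 0.441); φ = arcsin(p_z) ≈ 26.20°, λ = atan2(p_y, p_x) ≈ -92.71°.

≈ (26°N, 93°W)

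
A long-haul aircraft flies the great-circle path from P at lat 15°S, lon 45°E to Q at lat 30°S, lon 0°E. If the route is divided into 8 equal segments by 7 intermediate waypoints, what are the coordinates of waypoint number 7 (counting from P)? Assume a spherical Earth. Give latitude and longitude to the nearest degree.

From cos δ = sin φ₁ sin φ₂ + cos φ₁ cos φ₂ cos Δλ, the central angle is δ ≈ 0.766 rad (43.9°).
Interpolate at f = 7/8 with slerp weights a = sin((1−f)δ)/sin δ ≈ 0.138, b = sin(fδ)/sin δ ≈ 0.896.
p = a·p₁ + b·p₂ ≈ (0.870, 0.094, -0.484); φ = arcsin(p_z) ≈ -28.93°, λ = atan2(p_y, p_x) ≈ 6.18°.

≈ lat 29°S, lon 6°E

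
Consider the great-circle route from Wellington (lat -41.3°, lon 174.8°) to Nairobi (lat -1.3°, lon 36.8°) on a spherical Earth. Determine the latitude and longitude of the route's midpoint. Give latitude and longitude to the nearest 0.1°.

Write both endpoints as unit vectors p₁, p₂ with components (cos φ cos λ, cos φ sin λ, sin φ).
The central angle between the endpoints is δ = arccos(p₁·p₂) ≈ 2.145 rad (122.9°).
Interpolate at f = 1/2 with slerp weights a = sin((1−f)δ)/sin δ ≈ 1.046, b = sin(fδ)/sin δ ≈ 1.046.
p = a·p₁ + b·p₂ ≈ (0.055, 0.698, -0.714); φ = arcsin(p_z) ≈ -45.58°, λ = atan2(p_y, p_x) ≈ 85.51°.

≈ lat -45.6°, lon 85.5°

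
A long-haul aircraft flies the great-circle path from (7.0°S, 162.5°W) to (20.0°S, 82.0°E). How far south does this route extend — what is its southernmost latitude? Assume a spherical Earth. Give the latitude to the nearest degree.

The great circle lies in the plane with unit normal n̂ = (p₁ × p₂)/|p₁ × p₂|.
Here n̂_z ≈ -0.902; the vertex latitude is φ_max = arccos|n̂_z| ≈ 25.5°.
Check via Clairaut: cos φ_max = |cos φ₁| · sin C = cos(7.0°)·sin(114.6°) ≈ 0.902, again giving ≈ 25.5°.

≈ 26°S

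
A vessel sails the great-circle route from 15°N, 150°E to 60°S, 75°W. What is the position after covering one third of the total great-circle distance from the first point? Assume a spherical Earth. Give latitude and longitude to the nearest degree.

≈ 23°S, 168°E

Convert each endpoint to a unit vector on the sphere (x = cos φ cos λ, y = cos φ sin λ, z = sin φ).
The central angle between the endpoints is δ = arccos(p₁·p₂) ≈ 2.172 rad (124.4°).
Interpolate at f = 1/3 with slerp weights a = sin((1−f)δ)/sin δ ≈ 1.204, b = sin(fδ)/sin δ ≈ 0.803.
p = a·p₁ + b·p₂ ≈ (-0.903, 0.193, -0.384); φ = arcsin(p_z) ≈ -22.59°, λ = atan2(p_y, p_x) ≈ 167.91°.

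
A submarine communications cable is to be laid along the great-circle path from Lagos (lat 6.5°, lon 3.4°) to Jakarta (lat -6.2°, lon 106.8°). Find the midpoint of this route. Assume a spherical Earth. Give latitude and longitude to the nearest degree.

≈ lat 0°, lon 55°

Write both endpoints as unit vectors p₁, p₂ with components (cos φ cos λ, cos φ sin λ, sin φ).
The central angle between the endpoints is δ = arccos(p₁·p₂) ≈ 1.814 rad (104.0°).
Interpolate at f = 1/2 with slerp weights a = sin((1−f)δ)/sin δ ≈ 0.812, b = sin(fδ)/sin δ ≈ 0.812.
p = a·p₁ + b·p₂ ≈ (0.572, 0.820, 0.004); φ = arcsin(p_z) ≈ 0.24°, λ = atan2(p_y, p_x) ≈ 55.12°.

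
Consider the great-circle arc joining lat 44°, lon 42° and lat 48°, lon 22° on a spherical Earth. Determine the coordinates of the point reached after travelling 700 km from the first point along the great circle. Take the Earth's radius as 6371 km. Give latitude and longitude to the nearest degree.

≈ lat 46°, lon 34°

Write both endpoints as unit vectors p₁, p₂ with components (cos φ cos λ, cos φ sin λ, sin φ).
The central angle between the endpoints is δ = arccos(p₁·p₂) ≈ 0.252 rad (14.4°). The total great-circle distance is δ·R ≈ 0.252 × 6371 ≈ 1602 km, so the target fraction is f = 700/1602 ≈ 0.437.
Interpolate at f ≈ 0.437 with slerp weights a = sin((1−f)δ)/sin δ ≈ 0.567, b = sin(fδ)/sin δ ≈ 0.441.
p = a·p₁ + b·p₂ ≈ (0.577, 0.383, 0.721); φ = arcsin(p_z) ≈ 46.18°, λ = atan2(p_y, p_x) ≈ 33.63°.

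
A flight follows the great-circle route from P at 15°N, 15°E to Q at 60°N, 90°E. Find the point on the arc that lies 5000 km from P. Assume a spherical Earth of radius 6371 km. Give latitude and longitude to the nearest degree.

Write both endpoints as unit vectors p₁, p₂ with components (cos φ cos λ, cos φ sin λ, sin φ).
The central angle between the endpoints is δ = arccos(p₁·p₂) ≈ 1.214 rad (69.6°). The total great-circle distance is δ·R ≈ 1.214 × 6371 ≈ 7735 km, so the target fraction is f = 5000/7735 ≈ 0.646.
Interpolate at f ≈ 0.646 with slerp weights a = sin((1−f)δ)/sin δ ≈ 0.444, b = sin(fδ)/sin δ ≈ 0.754.
p = a·p₁ + b·p₂ ≈ (0.414, 0.488, 0.768); φ = arcsin(p_z) ≈ 50.18°, λ = atan2(p_y, p_x) ≈ 49.67°.

≈ 50°N, 50°E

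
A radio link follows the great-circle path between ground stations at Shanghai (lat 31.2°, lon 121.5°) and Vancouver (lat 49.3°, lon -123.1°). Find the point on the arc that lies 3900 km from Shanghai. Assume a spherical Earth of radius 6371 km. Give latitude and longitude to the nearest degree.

≈ lat 55°, lon 158°

Convert each endpoint to a unit vector on the sphere (x = cos φ cos λ, y = cos φ sin λ, z = sin φ).
The central angle between the endpoints is δ = arccos(p₁·p₂) ≈ 1.417 rad (81.2°). The total great-circle distance is δ·R ≈ 1.417 × 6371 ≈ 9026 km, so the target fraction is f = 3900/9026 ≈ 0.432.
Interpolate at f ≈ 0.432 with slerp weights a = sin((1−f)δ)/sin δ ≈ 0.729, b = sin(fδ)/sin δ ≈ 0.582.
p = a·p₁ + b·p₂ ≈ (-0.533, 0.214, 0.819); φ = arcsin(p_z) ≈ 54.94°, λ = atan2(p_y, p_x) ≈ 158.11°.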